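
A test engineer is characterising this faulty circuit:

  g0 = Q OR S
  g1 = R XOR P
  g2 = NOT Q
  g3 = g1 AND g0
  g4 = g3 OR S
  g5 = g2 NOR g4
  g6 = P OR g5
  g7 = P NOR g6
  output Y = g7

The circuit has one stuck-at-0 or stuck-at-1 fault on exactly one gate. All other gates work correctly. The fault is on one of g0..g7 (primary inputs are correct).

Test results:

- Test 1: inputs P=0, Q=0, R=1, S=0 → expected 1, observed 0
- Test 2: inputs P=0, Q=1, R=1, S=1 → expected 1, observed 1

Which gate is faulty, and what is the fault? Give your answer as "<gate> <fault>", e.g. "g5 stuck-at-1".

Fault-free values for test 1 (P=0, Q=0, R=1, S=0): g0=0, g1=1, g2=1, g3=0, g4=0, g5=0, g6=0, g7=1, giving Y=1. Observed 0.
Test 1: faults giving observed 0 are {g2 stuck-at-0, g5 stuck-at-1, g6 stuck-at-1, g7 stuck-at-0}.
Test 2 (P=0, Q=1, R=1, S=1): fault-free g0=1, g1=1, g2=0, g3=1, g4=1, g5=0, g6=0, g7=1 → 1; observed 1. Eliminates g5 stuck-at-1, g6 stuck-at-1, g7 stuck-at-0.
Only g2 stuck-at-0 is consistent with every test.

g2 stuck-at-0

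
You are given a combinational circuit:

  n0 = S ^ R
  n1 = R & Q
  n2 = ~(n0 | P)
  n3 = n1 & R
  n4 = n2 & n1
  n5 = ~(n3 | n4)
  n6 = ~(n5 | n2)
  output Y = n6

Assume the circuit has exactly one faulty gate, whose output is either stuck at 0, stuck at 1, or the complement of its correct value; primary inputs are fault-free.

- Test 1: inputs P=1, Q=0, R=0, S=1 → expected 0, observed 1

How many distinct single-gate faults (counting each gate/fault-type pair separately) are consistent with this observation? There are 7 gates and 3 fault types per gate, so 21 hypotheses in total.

8

Fault-free: n0=1, n1=0, n2=0, n3=0, n4=0, n5=1, n6=0 → 0. Observed 1.
  n0: none of the 3 fault types match ✗
  n1: none of the 3 fault types match ✗
  n2: none of the 3 fault types match ✗
  n3: stuck-at-1, inverted output ✓; others ✗
  n4: stuck-at-1, inverted output ✓; others ✗
  n5: stuck-at-0, inverted output ✓; others ✗
  n6: stuck-at-1, inverted output ✓; others ✗
Consistent faults: {n3 stuck-at-1, n3 inverted output, n4 stuck-at-1, n4 inverted output, n5 stuck-at-0, n5 inverted output, n6 stuck-at-1, n6 inverted output} — 8 in all.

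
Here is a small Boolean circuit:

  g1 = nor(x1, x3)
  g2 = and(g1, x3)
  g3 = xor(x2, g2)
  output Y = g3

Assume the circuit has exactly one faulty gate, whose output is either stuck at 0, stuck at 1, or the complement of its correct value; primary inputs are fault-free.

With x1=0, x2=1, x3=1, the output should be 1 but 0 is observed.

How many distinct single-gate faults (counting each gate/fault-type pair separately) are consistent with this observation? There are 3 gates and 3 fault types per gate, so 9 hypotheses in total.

Fault-free: g1=0, g2=0, g3=1 → 1. Observed 0.
  g1 stuck-at-0: output 1 ✗
  g1 stuck-at-1: output 0 ✓
  g1 inverted output: output 0 ✓
  g2 stuck-at-0: output 1 ✗
  g2 stuck-at-1: output 0 ✓
  g2 inverted output: output 0 ✓
  g3 stuck-at-0: output 0 ✓
  g3 stuck-at-1: output 1 ✗
  g3 inverted output: output 0 ✓
Consistent faults: {g1 stuck-at-1, g1 inverted output, g2 stuck-at-1, g2 inverted output, g3 stuck-at-0, g3 inverted output} — 6 in all.

6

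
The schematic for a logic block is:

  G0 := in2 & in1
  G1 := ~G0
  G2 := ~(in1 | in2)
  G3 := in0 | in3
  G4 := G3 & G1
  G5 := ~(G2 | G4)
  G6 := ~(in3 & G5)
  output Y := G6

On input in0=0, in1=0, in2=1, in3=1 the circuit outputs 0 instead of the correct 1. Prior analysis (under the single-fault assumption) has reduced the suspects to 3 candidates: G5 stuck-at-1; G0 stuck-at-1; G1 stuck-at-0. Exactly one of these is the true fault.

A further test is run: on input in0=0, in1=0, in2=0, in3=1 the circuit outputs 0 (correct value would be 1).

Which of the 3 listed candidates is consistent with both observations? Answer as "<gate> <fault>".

G5 stuck-at-1

Evaluate each candidate on input in0=0, in1=0, in2=0, in3=1:
  G5 stuck-at-1: G0=0, G1=1, G2=1, G3=1, G4=1, G5=1 [stuck-at-1], G6=0 → 0 — matches
  G0 stuck-at-1: G0=1 [stuck-at-1], G1=0, G2=1, G3=1, G4=0, G5=0, G6=1 → 1 — eliminated
  G1 stuck-at-0: G0=0, G1=0 [stuck-at-0], G2=1, G3=1, G4=0, G5=0, G6=1 → 1 — eliminated
Only G5 stuck-at-1 reproduces the observed 0.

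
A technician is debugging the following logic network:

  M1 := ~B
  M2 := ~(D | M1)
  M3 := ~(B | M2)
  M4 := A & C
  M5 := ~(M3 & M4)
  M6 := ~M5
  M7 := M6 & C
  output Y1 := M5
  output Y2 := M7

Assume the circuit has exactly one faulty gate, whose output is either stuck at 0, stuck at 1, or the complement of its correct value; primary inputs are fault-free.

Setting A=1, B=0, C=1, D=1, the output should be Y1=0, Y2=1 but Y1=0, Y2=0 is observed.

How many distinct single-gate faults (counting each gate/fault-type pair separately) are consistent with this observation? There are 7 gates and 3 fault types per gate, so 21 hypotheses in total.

4

Fault-free: M1=1, M2=0, M3=1, M4=1, M5=0, M6=1, M7=1 → Y1=0, Y2=1. Observed Y1=0, Y2=0.
  M1: none of the 3 fault types match ✗
  M2: none of the 3 fault types match ✗
  M3: none of the 3 fault types match ✗
  M4: none of the 3 fault types match ✗
  M5: none of the 3 fault types match ✗
  M6: stuck-at-0, inverted output ✓; others ✗
  M7: stuck-at-0, inverted output ✓; others ✗
Consistent faults: {M6 stuck-at-0, M6 inverted output, M7 stuck-at-0, M7 inverted output} — 4 in all.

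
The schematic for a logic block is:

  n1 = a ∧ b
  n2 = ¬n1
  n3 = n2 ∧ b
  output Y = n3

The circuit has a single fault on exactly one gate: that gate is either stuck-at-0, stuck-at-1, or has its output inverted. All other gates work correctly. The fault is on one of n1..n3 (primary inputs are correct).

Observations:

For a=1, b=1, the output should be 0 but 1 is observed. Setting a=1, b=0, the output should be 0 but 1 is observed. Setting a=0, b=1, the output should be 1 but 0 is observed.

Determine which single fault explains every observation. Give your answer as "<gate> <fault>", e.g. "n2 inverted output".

n3 inverted output

Fault-free values for test 1 (a=1, b=1): n1=1, n2=0, n3=0, giving Y=0. Observed 1.
Test 1: faults giving observed 1 are {n1 stuck-at-0, n1 inverted output, n2 stuck-at-1, n2 inverted output, n3 stuck-at-1, n3 inverted output}.
Test 2 (a=1, b=0): fault-free n1=0, n2=1, n3=0 → 0; observed 1. Eliminates n1 stuck-at-0, n1 inverted output, n2 stuck-at-1, n2 inverted output.
Test 3 (a=0, b=1): fault-free n1=0, n2=1, n3=1 → 1; observed 0. Eliminates n3 stuck-at-1.
Only n3 inverted output is consistent with every test.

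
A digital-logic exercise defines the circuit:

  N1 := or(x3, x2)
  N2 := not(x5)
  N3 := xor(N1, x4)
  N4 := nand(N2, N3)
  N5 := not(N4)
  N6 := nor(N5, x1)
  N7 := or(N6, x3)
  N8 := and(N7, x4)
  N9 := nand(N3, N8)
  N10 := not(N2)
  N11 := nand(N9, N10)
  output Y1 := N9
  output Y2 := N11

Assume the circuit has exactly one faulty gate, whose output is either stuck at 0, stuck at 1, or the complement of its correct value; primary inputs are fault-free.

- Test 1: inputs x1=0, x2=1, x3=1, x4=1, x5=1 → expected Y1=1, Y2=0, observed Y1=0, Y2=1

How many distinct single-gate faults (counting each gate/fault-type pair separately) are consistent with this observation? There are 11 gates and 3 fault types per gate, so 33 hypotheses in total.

Fault-free: N1=1, N2=0, N3=0, N4=1, N5=0, N6=1, N7=1, N8=1, N9=1, N10=1, N11=0 → Y1=1, Y2=0. Observed Y1=0, Y2=1.
  N1: stuck-at-0, inverted output ✓; others ✗
  N2: none of the 3 fault types match ✗
  N3: stuck-at-1, inverted output ✓; others ✗
  N4: none of the 3 fault types match ✗
  N5: none of the 3 fault types match ✗
  N6: none of the 3 fault types match ✗
  N7: none of the 3 fault types match ✗
  N8: none of the 3 fault types match ✗
  N9: stuck-at-0, inverted output ✓; others ✗
  N10: none of the 3 fault types match ✗
  N11: none of the 3 fault types match ✗
Consistent faults: {N1 stuck-at-0, N1 inverted output, N3 stuck-at-1, N3 inverted output, N9 stuck-at-0, N9 inverted output} — 6 in all.

6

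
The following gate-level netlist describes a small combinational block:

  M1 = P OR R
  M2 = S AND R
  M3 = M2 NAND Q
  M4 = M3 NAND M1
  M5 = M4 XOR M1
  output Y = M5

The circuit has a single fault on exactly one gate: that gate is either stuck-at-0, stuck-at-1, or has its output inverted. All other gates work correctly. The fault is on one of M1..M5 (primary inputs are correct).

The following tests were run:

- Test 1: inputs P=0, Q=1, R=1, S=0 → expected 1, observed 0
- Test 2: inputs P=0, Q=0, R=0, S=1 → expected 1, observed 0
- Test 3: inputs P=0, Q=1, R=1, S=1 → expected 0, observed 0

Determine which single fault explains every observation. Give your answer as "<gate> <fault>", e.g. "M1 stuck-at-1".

M5 stuck-at-0

Fault-free values for test 1 (P=0, Q=1, R=1, S=0): M1=1, M2=0, M3=1, M4=0, M5=1, giving Y=1. Observed 0.
Test 1: faults giving observed 0 are {M2 stuck-at-1, M2 inverted output, M3 stuck-at-0, M3 inverted output, M4 stuck-at-1, M4 inverted output, M5 stuck-at-0, M5 inverted output}.
Test 2 (P=0, Q=0, R=0, S=1): fault-free M1=0, M2=0, M3=1, M4=1, M5=1 → 1; observed 0. Eliminates M2 stuck-at-1, M2 inverted output, M3 stuck-at-0, M3 inverted output, M4 stuck-at-1.
Test 3 (P=0, Q=1, R=1, S=1): fault-free M1=1, M2=1, M3=0, M4=1, M5=0 → 0; observed 0. Eliminates M4 inverted output, M5 inverted output.
Only M5 stuck-at-0 is consistent with every test.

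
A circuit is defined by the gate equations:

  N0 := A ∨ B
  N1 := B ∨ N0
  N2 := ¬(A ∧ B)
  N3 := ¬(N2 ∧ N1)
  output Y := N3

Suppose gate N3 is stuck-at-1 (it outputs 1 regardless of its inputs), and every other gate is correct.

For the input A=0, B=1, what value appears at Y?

Propagate with N3 forced: N0=1, N1=1, N2=1, N3=1 [stuck-at-1].
So Y = 1. (Without the fault it would be 0.)

1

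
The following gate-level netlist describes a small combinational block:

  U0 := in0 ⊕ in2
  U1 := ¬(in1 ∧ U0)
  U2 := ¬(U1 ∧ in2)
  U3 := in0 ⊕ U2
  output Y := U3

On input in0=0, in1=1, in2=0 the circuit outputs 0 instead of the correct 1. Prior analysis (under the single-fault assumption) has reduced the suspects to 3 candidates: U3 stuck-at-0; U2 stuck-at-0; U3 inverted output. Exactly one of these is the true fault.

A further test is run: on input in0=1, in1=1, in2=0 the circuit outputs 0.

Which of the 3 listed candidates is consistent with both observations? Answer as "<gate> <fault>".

U3 stuck-at-0

Evaluate each candidate on input in0=1, in1=1, in2=0:
  U3 stuck-at-0: U0=1, U1=0, U2=1, U3=0 [stuck-at-0] → 0 — matches
  U2 stuck-at-0: U0=1, U1=0, U2=0 [stuck-at-0], U3=1 → 1 — eliminated
  U3 inverted output: U0=1, U1=0, U2=1, U3=1 [inverted output] → 1 — eliminated
Only U3 stuck-at-0 reproduces the observed 0.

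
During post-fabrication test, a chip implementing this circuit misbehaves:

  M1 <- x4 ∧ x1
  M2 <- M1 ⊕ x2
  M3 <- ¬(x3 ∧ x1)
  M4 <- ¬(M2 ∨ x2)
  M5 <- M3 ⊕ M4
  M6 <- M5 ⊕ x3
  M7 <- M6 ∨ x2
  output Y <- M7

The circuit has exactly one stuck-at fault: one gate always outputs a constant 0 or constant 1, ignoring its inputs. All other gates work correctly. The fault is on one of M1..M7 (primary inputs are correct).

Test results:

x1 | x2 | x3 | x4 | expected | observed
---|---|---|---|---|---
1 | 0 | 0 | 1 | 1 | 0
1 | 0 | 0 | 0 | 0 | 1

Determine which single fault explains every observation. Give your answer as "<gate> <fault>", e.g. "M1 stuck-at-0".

M3 stuck-at-0

Fault-free values for test 1 (x1=1, x2=0, x3=0, x4=1): M1=1, M2=1, M3=1, M4=0, M5=1, M6=1, M7=1, giving Y=1. Observed 0.
Test 1: faults giving observed 0 are {M1 stuck-at-0, M2 stuck-at-0, M3 stuck-at-0, M4 stuck-at-1, M5 stuck-at-0, M6 stuck-at-0, M7 stuck-at-0}.
Test 2 (x1=1, x2=0, x3=0, x4=0): fault-free M1=0, M2=0, M3=1, M4=1, M5=0, M6=0, M7=0 → 0; observed 1. Eliminates M1 stuck-at-0, M2 stuck-at-0, M4 stuck-at-1, M5 stuck-at-0, M6 stuck-at-0, M7 stuck-at-0.
Only M3 stuck-at-0 is consistent with every test.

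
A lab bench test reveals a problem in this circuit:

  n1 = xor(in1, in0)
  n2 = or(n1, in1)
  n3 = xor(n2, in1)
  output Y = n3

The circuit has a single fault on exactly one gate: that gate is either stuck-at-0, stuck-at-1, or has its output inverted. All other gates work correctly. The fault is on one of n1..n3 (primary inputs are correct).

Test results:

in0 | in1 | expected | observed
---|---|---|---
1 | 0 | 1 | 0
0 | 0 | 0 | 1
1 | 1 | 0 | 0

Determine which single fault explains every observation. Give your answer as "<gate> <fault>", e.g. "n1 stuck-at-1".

n1 inverted output

Fault-free values for test 1 (in0=1, in1=0): n1=1, n2=1, n3=1, giving Y=1. Observed 0.
Test 1: faults giving observed 0 are {n1 stuck-at-0, n1 inverted output, n2 stuck-at-0, n2 inverted output, n3 stuck-at-0, n3 inverted output}.
Test 2 (in0=0, in1=0): fault-free n1=0, n2=0, n3=0 → 0; observed 1. Eliminates n1 stuck-at-0, n2 stuck-at-0, n3 stuck-at-0.
Test 3 (in0=1, in1=1): fault-free n1=0, n2=1, n3=0 → 0; observed 0. Eliminates n2 inverted output, n3 inverted output.
Only n1 inverted output is consistent with every test.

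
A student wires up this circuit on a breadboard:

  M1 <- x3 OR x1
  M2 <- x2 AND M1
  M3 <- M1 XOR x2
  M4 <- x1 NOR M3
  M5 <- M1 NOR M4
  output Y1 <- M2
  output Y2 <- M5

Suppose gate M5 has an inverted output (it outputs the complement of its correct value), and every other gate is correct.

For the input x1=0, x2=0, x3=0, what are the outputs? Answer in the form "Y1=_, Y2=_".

Y1=0, Y2=1

Propagate with M5 forced: M1=0, M2=0, M3=0, M4=1, M5=1 [inverted output].
So the outputs are Y1=0, Y2=1. (Without the fault they would be Y1=0, Y2=0.)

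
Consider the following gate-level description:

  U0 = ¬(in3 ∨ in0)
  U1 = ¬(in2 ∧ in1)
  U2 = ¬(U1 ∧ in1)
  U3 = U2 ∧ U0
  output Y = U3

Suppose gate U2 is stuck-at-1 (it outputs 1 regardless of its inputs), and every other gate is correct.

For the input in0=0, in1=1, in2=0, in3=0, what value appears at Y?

1

Propagate with U2 forced: U0=1, U1=1, U2=1 [stuck-at-1], U3=1.
So Y = 1. (Without the fault it would be 0.)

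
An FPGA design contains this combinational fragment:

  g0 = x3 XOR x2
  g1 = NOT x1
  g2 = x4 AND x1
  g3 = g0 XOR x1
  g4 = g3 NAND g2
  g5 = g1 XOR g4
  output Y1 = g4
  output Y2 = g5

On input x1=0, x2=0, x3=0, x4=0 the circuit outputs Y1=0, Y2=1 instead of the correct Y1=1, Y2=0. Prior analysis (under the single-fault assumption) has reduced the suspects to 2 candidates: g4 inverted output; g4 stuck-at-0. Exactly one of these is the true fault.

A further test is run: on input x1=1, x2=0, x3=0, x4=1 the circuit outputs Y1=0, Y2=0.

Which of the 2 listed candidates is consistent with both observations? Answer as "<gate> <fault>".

Evaluate each candidate on input x1=1, x2=0, x3=0, x4=1:
  g4 inverted output: g0=0, g1=0, g2=1, g3=1, g4=1 [inverted output], g5=1 → Y1=1, Y2=1 — eliminated
  g4 stuck-at-0: g0=0, g1=0, g2=1, g3=1, g4=0 [stuck-at-0], g5=0 → Y1=0, Y2=0 — matches
Only g4 stuck-at-0 reproduces the observed Y1=0, Y2=0.

g4 stuck-at-0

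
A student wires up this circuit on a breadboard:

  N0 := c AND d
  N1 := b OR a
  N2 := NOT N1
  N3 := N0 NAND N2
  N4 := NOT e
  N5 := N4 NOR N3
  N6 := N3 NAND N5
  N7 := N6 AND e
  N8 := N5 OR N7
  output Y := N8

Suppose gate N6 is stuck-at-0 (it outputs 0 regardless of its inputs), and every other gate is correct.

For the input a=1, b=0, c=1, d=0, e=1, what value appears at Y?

0

Propagate with N6 forced: N0=0, N1=1, N2=0, N3=1, N4=0, N5=0, N6=0 [stuck-at-0], N7=0, N8=0.
So Y = 0. (Without the fault it would be 1.)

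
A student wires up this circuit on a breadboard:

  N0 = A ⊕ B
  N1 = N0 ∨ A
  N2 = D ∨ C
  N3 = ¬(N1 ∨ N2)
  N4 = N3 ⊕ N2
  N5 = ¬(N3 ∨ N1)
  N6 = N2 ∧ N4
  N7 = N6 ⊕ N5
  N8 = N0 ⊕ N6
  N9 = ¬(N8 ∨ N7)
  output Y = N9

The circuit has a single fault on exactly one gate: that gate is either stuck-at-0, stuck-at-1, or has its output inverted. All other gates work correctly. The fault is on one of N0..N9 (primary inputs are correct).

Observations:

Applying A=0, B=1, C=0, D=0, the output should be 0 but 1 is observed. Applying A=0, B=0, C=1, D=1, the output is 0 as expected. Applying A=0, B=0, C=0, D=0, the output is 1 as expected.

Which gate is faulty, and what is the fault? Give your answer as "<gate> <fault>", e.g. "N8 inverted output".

Fault-free values for test 1 (A=0, B=1, C=0, D=0): N0=1, N1=1, N2=0, N3=0, N4=0, N5=0, N6=0, N7=0, N8=1, N9=0, giving Y=0. Observed 1.
Test 1: faults giving observed 1 are {N0 stuck-at-0, N0 inverted output, N8 stuck-at-0, N8 inverted output, N9 stuck-at-1, N9 inverted output}.
Test 2 (A=0, B=0, C=1, D=1): fault-free N0=0, N1=0, N2=1, N3=0, N4=1, N5=1, N6=1, N7=0, N8=1, N9=0 → 0; observed 0. Eliminates N8 stuck-at-0, N8 inverted output, N9 stuck-at-1, N9 inverted output.
Test 3 (A=0, B=0, C=0, D=0): fault-free N0=0, N1=0, N2=0, N3=1, N4=1, N5=0, N6=0, N7=0, N8=0, N9=1 → 1; observed 1. Eliminates N0 inverted output.
Only N0 stuck-at-0 is consistent with every test.

N0 stuck-at-0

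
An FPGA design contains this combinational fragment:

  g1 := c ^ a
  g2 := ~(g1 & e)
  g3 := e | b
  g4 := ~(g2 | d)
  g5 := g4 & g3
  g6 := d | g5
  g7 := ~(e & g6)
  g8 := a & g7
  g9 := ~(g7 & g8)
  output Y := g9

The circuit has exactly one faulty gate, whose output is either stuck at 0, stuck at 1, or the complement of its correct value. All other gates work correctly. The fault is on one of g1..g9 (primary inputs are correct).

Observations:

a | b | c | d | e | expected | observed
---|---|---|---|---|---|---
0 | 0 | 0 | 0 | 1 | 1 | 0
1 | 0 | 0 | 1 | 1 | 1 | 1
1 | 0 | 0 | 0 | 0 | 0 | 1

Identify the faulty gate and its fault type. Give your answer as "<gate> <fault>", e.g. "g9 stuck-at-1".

Fault-free values for test 1 (a=0, b=0, c=0, d=0, e=1): g1=0, g2=1, g3=1, g4=0, g5=0, g6=0, g7=1, g8=0, g9=1, giving Y=1. Observed 0.
Test 1: faults giving observed 0 are {g8 stuck-at-1, g8 inverted output, g9 stuck-at-0, g9 inverted output}.
Test 2 (a=1, b=0, c=0, d=1, e=1): fault-free g1=1, g2=0, g3=1, g4=0, g5=0, g6=1, g7=0, g8=0, g9=1 → 1; observed 1. Eliminates g9 stuck-at-0, g9 inverted output.
Test 3 (a=1, b=0, c=0, d=0, e=0): fault-free g1=1, g2=1, g3=0, g4=0, g5=0, g6=0, g7=1, g8=1, g9=0 → 0; observed 1. Eliminates g8 stuck-at-1.
Only g8 inverted output is consistent with every test.

g8 inverted output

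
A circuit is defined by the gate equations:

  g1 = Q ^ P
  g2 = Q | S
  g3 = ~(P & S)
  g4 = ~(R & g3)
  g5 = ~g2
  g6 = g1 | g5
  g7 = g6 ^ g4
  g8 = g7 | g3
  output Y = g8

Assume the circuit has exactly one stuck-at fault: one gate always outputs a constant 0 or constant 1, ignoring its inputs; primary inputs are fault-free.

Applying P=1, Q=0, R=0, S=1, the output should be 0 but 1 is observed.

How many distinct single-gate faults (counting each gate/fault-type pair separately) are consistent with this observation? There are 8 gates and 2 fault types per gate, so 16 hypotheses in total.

6

Fault-free: g1=1, g2=1, g3=0, g4=1, g5=0, g6=1, g7=0, g8=0 → 0. Observed 1.
  g1: stuck-at-0 ✓; others ✗
  g2: none of the 2 fault types match ✗
  g3: stuck-at-1 ✓; others ✗
  g4: stuck-at-0 ✓; others ✗
  g5: none of the 2 fault types match ✗
  g6: stuck-at-0 ✓; others ✗
  g7: stuck-at-1 ✓; others ✗
  g8: stuck-at-1 ✓; others ✗
Consistent faults: {g1 stuck-at-0, g3 stuck-at-1, g4 stuck-at-0, g6 stuck-at-0, g7 stuck-at-1, g8 stuck-at-1} — 6 in all.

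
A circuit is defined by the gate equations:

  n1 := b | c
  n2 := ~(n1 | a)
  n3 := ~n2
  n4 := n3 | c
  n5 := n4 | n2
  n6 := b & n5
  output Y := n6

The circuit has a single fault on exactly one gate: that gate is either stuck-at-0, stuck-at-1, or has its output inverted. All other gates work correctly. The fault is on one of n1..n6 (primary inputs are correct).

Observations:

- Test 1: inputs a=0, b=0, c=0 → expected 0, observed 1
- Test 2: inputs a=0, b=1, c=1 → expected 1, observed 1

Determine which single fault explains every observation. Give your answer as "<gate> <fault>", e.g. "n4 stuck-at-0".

Fault-free values for test 1 (a=0, b=0, c=0): n1=0, n2=1, n3=0, n4=0, n5=1, n6=0, giving Y=0. Observed 1.
Test 1: faults giving observed 1 are {n6 stuck-at-1, n6 inverted output}.
Test 2 (a=0, b=1, c=1): fault-free n1=1, n2=0, n3=1, n4=1, n5=1, n6=1 → 1; observed 1. Eliminates n6 inverted output.
Only n6 stuck-at-1 is consistent with every test.

n6 stuck-at-1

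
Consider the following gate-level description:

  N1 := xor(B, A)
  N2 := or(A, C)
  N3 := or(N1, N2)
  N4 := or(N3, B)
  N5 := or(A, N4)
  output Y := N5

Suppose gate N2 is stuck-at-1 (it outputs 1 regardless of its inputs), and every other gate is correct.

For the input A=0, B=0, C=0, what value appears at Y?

1

Propagate with N2 forced: N1=0, N2=1 [stuck-at-1], N3=1, N4=1, N5=1.
So Y = 1. (Without the fault it would be 0.)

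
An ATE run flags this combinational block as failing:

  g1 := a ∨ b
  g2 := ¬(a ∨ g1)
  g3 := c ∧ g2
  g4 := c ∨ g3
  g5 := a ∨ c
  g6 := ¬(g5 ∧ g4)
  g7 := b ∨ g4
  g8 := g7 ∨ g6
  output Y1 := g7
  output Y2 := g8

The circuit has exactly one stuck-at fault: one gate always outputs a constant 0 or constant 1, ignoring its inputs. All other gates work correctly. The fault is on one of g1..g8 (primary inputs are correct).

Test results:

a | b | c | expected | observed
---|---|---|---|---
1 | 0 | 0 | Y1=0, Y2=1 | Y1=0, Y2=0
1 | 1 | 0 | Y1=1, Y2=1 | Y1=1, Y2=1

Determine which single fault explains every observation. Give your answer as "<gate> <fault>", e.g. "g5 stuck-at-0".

g6 stuck-at-0

Fault-free values for test 1 (a=1, b=0, c=0): g1=1, g2=0, g3=0, g4=0, g5=1, g6=1, g7=0, g8=1, giving Y1=0, Y2=1. Observed Y1=0, Y2=0.
Test 1: faults giving observed Y1=0, Y2=0 are {g6 stuck-at-0, g8 stuck-at-0}.
Test 2 (a=1, b=1, c=0): fault-free g1=1, g2=0, g3=0, g4=0, g5=1, g6=1, g7=1, g8=1 → Y1=1, Y2=1; observed Y1=1, Y2=1. Eliminates g8 stuck-at-0.
Only g6 stuck-at-0 is consistent with every test.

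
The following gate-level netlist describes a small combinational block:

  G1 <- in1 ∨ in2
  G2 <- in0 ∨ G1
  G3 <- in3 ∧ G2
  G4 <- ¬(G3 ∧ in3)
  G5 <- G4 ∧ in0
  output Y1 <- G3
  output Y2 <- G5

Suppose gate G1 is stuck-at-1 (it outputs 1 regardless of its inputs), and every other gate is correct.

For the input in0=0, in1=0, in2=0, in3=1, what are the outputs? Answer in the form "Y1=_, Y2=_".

Propagate with G1 forced: G1=1 [stuck-at-1], G2=1, G3=1, G4=0, G5=0.
So the outputs are Y1=1, Y2=0. (Without the fault they would be Y1=0, Y2=0.)

Y1=1, Y2=0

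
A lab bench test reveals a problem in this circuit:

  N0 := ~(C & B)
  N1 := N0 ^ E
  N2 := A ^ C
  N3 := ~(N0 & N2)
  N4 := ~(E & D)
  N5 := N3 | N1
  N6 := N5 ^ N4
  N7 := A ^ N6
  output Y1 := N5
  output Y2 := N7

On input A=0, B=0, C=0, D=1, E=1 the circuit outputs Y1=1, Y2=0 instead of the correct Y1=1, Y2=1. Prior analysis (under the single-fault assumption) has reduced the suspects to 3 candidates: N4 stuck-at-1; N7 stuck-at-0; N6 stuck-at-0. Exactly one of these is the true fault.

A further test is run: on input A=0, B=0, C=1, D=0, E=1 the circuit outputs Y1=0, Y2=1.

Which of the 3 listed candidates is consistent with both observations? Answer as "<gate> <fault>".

Evaluate each candidate on input A=0, B=0, C=1, D=0, E=1:
  N4 stuck-at-1: N0=1, N1=0, N2=1, N3=0, N4=1 [stuck-at-1], N5=0, N6=1, N7=1 → Y1=0, Y2=1 — matches
  N7 stuck-at-0: N0=1, N1=0, N2=1, N3=0, N4=1, N5=0, N6=1, N7=0 [stuck-at-0] → Y1=0, Y2=0 — eliminated
  N6 stuck-at-0: N0=1, N1=0, N2=1, N3=0, N4=1, N5=0, N6=0 [stuck-at-0], N7=0 → Y1=0, Y2=0 — eliminated
Only N4 stuck-at-1 reproduces the observed Y1=0, Y2=1.

N4 stuck-at-1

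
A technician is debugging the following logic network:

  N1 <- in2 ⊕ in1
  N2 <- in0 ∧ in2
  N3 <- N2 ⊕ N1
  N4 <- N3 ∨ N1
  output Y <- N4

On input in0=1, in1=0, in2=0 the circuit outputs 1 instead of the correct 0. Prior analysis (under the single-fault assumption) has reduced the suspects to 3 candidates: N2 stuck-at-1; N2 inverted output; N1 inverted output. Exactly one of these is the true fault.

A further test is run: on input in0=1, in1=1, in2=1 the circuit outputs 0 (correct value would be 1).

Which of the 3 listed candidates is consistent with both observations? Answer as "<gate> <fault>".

N2 inverted output

Evaluate each candidate on input in0=1, in1=1, in2=1:
  N2 stuck-at-1: N1=0, N2=1 [stuck-at-1], N3=1, N4=1 → 1 — eliminated
  N2 inverted output: N1=0, N2=0 [inverted output], N3=0, N4=0 → 0 — matches
  N1 inverted output: N1=1 [inverted output], N2=1, N3=0, N4=1 → 1 — eliminated
Only N2 inverted output reproduces the observed 0.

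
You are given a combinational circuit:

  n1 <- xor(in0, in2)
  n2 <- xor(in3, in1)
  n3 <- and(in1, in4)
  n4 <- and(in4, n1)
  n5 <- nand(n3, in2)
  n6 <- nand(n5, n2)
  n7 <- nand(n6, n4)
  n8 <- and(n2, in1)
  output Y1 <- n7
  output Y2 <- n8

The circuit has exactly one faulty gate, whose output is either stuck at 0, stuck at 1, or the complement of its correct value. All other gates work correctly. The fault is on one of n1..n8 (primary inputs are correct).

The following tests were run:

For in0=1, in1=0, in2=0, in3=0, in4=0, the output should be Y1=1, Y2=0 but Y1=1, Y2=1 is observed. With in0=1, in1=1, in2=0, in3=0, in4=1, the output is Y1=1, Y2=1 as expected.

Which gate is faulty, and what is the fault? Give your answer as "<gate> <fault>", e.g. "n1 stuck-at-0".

n8 stuck-at-1

Fault-free values for test 1 (in0=1, in1=0, in2=0, in3=0, in4=0): n1=1, n2=0, n3=0, n4=0, n5=1, n6=1, n7=1, n8=0, giving Y1=1, Y2=0. Observed Y1=1, Y2=1.
Test 1: faults giving observed Y1=1, Y2=1 are {n8 stuck-at-1, n8 inverted output}.
Test 2 (in0=1, in1=1, in2=0, in3=0, in4=1): fault-free n1=1, n2=1, n3=1, n4=1, n5=1, n6=0, n7=1, n8=1 → Y1=1, Y2=1; observed Y1=1, Y2=1. Eliminates n8 inverted output.
Only n8 stuck-at-1 is consistent with every test.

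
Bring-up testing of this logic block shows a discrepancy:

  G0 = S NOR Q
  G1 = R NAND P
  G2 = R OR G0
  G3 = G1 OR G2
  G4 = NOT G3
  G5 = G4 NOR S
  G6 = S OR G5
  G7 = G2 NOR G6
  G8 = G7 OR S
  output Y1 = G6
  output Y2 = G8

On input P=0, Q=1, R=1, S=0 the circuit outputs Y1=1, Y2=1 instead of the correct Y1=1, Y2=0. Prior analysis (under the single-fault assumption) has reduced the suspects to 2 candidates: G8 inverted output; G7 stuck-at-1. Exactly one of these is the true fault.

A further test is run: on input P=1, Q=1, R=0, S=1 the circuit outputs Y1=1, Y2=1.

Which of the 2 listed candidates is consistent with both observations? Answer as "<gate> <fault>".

Evaluate each candidate on input P=1, Q=1, R=0, S=1:
  G8 inverted output: G0=0, G1=1, G2=0, G3=1, G4=0, G5=0, G6=1, G7=0, G8=0 [inverted output] → Y1=1, Y2=0 — eliminated
  G7 stuck-at-1: G0=0, G1=1, G2=0, G3=1, G4=0, G5=0, G6=1, G7=1 [stuck-at-1], G8=1 → Y1=1, Y2=1 — matches
Only G7 stuck-at-1 reproduces the observed Y1=1, Y2=1.

G7 stuck-at-1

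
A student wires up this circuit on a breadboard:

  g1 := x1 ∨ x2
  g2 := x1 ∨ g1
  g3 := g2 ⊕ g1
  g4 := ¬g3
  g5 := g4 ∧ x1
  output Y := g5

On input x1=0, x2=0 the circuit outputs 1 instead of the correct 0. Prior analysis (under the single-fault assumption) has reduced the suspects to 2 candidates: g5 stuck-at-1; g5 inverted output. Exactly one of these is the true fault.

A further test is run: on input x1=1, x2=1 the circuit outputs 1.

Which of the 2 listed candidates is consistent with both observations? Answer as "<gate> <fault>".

Evaluate each candidate on input x1=1, x2=1:
  g5 stuck-at-1: g1=1, g2=1, g3=0, g4=1, g5=1 [stuck-at-1] → 1 — matches
  g5 inverted output: g1=1, g2=1, g3=0, g4=1, g5=0 [inverted output] → 0 — eliminated
Only g5 stuck-at-1 reproduces the observed 1.

g5 stuck-at-1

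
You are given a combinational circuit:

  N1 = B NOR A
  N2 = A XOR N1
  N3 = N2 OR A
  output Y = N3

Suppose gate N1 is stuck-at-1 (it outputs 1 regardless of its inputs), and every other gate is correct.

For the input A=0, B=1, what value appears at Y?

1

Propagate with N1 forced: N1=1 [stuck-at-1], N2=1, N3=1.
So Y = 1. (Without the fault it would be 0.)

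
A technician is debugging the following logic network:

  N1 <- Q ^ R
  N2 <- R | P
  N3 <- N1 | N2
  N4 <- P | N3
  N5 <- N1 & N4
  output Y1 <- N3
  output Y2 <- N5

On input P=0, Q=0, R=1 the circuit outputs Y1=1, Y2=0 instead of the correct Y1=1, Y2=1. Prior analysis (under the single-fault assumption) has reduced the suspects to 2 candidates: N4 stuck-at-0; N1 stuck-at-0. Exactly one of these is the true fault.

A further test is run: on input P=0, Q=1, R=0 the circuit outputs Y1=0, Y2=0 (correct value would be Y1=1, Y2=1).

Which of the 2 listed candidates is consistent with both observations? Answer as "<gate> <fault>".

N1 stuck-at-0

Evaluate each candidate on input P=0, Q=1, R=0:
  N4 stuck-at-0: N1=1, N2=0, N3=1, N4=0 [stuck-at-0], N5=0 → Y1=1, Y2=0 — eliminated
  N1 stuck-at-0: N1=0 [stuck-at-0], N2=0, N3=0, N4=0, N5=0 → Y1=0, Y2=0 — matches
Only N1 stuck-at-0 reproduces the observed Y1=0, Y2=0.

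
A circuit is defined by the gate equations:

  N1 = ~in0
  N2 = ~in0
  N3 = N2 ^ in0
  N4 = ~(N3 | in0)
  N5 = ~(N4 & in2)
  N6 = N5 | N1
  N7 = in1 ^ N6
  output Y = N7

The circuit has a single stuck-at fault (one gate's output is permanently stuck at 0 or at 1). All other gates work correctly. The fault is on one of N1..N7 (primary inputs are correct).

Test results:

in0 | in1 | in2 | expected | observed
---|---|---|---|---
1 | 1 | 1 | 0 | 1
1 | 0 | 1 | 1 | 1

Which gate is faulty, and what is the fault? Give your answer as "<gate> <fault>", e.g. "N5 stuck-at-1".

N7 stuck-at-1

Fault-free values for test 1 (in0=1, in1=1, in2=1): N1=0, N2=0, N3=1, N4=0, N5=1, N6=1, N7=0, giving Y=0. Observed 1.
Test 1: faults giving observed 1 are {N4 stuck-at-1, N5 stuck-at-0, N6 stuck-at-0, N7 stuck-at-1}.
Test 2 (in0=1, in1=0, in2=1): fault-free N1=0, N2=0, N3=1, N4=0, N5=1, N6=1, N7=1 → 1; observed 1. Eliminates N4 stuck-at-1, N5 stuck-at-0, N6 stuck-at-0.
Only N7 stuck-at-1 is consistent with every test.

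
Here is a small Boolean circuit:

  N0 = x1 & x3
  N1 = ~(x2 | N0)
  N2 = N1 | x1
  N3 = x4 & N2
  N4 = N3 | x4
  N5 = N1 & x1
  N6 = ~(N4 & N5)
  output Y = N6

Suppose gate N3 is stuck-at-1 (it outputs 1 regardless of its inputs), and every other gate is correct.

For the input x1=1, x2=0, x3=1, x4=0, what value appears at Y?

1

Propagate with N3 forced: N0=1, N1=0, N2=1, N3=1 [stuck-at-1], N4=1, N5=0, N6=1.
So Y = 1. (Same as the fault-free value — the fault is masked on this input.)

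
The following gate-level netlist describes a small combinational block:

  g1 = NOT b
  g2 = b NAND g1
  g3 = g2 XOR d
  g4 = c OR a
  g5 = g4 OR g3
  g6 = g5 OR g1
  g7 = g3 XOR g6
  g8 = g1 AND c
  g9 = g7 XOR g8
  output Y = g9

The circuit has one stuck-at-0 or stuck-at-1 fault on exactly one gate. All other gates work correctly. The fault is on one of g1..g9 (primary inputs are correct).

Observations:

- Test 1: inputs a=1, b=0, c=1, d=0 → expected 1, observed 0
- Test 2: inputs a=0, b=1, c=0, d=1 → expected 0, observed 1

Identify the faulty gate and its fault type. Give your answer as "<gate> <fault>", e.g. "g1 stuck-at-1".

g7 stuck-at-1

Fault-free values for test 1 (a=1, b=0, c=1, d=0): g1=1, g2=1, g3=1, g4=1, g5=1, g6=1, g7=0, g8=1, g9=1, giving Y=1. Observed 0.
Test 1: faults giving observed 0 are {g1 stuck-at-0, g2 stuck-at-0, g3 stuck-at-0, g6 stuck-at-0, g7 stuck-at-1, g8 stuck-at-0, g9 stuck-at-0}.
Test 2 (a=0, b=1, c=0, d=1): fault-free g1=0, g2=1, g3=0, g4=0, g5=0, g6=0, g7=0, g8=0, g9=0 → 0; observed 1. Eliminates g1 stuck-at-0, g2 stuck-at-0, g3 stuck-at-0, g6 stuck-at-0, g8 stuck-at-0, g9 stuck-at-0.
Only g7 stuck-at-1 is consistent with every test.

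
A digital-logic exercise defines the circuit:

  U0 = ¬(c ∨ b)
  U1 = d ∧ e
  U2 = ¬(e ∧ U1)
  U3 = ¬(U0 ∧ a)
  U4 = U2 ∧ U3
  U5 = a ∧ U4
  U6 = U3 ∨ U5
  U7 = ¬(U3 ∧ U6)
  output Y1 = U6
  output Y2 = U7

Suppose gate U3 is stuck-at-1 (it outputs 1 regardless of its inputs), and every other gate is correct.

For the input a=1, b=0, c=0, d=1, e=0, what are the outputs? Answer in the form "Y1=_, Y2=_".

Y1=1, Y2=0

Propagate with U3 forced: U0=1, U1=0, U2=1, U3=1 [stuck-at-1], U4=1, U5=1, U6=1, U7=0.
So the outputs are Y1=1, Y2=0. (Without the fault they would be Y1=0, Y2=1.)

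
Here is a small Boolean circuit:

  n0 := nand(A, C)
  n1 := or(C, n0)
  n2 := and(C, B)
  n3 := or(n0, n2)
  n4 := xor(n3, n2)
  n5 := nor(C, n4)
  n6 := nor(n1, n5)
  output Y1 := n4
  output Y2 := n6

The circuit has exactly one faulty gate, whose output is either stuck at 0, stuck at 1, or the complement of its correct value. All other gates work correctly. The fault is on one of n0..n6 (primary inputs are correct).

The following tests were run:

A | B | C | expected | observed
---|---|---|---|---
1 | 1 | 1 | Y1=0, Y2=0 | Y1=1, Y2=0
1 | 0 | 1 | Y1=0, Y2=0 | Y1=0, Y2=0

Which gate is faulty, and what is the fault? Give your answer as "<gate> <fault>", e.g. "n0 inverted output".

n3 stuck-at-0

Fault-free values for test 1 (A=1, B=1, C=1): n0=0, n1=1, n2=1, n3=1, n4=0, n5=0, n6=0, giving Y1=0, Y2=0. Observed Y1=1, Y2=0.
Test 1: faults giving observed Y1=1, Y2=0 are {n3 stuck-at-0, n3 inverted output, n4 stuck-at-1, n4 inverted output}.
Test 2 (A=1, B=0, C=1): fault-free n0=0, n1=1, n2=0, n3=0, n4=0, n5=0, n6=0 → Y1=0, Y2=0; observed Y1=0, Y2=0. Eliminates n3 inverted output, n4 stuck-at-1, n4 inverted output.
Only n3 stuck-at-0 is consistent with every test.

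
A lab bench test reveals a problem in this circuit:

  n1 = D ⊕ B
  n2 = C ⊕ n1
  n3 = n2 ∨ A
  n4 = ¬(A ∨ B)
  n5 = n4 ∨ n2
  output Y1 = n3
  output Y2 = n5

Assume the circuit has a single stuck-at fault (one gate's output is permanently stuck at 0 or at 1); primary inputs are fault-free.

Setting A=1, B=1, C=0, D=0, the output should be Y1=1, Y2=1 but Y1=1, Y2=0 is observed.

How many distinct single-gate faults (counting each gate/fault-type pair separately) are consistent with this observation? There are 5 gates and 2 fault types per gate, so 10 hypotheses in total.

3

Fault-free: n1=1, n2=1, n3=1, n4=0, n5=1 → Y1=1, Y2=1. Observed Y1=1, Y2=0.
  n1 stuck-at-0: output Y1=1, Y2=0 ✓
  n1 stuck-at-1: output Y1=1, Y2=1 ✗
  n2 stuck-at-0: output Y1=1, Y2=0 ✓
  n2 stuck-at-1: output Y1=1, Y2=1 ✗
  n3 stuck-at-0: output Y1=0, Y2=1 ✗
  n3 stuck-at-1: output Y1=1, Y2=1 ✗
  n4 stuck-at-0: output Y1=1, Y2=1 ✗
  n4 stuck-at-1: output Y1=1, Y2=1 ✗
  n5 stuck-at-0: output Y1=1, Y2=0 ✓
  n5 stuck-at-1: output Y1=1, Y2=1 ✗
Consistent faults: {n1 stuck-at-0, n2 stuck-at-0, n5 stuck-at-0} — 3 in all.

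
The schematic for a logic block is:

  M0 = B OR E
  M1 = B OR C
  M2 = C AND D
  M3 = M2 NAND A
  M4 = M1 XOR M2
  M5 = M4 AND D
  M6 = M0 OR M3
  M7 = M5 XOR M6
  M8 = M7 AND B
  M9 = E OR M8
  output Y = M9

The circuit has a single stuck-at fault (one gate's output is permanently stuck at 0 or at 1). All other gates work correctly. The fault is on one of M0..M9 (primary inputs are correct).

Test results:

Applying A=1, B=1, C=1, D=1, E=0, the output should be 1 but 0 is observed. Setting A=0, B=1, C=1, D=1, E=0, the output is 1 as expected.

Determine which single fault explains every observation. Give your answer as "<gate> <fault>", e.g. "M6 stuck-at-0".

Fault-free values for test 1 (A=1, B=1, C=1, D=1, E=0): M0=1, M1=1, M2=1, M3=0, M4=0, M5=0, M6=1, M7=1, M8=1, M9=1, giving Y=1. Observed 0.
Test 1: faults giving observed 0 are {M0 stuck-at-0, M1 stuck-at-0, M2 stuck-at-0, M4 stuck-at-1, M5 stuck-at-1, M6 stuck-at-0, M7 stuck-at-0, M8 stuck-at-0, M9 stuck-at-0}.
Test 2 (A=0, B=1, C=1, D=1, E=0): fault-free M0=1, M1=1, M2=1, M3=1, M4=0, M5=0, M6=1, M7=1, M8=1, M9=1 → 1; observed 1. Eliminates M1 stuck-at-0, M2 stuck-at-0, M4 stuck-at-1, M5 stuck-at-1, M6 stuck-at-0, M7 stuck-at-0, M8 stuck-at-0, M9 stuck-at-0.
Only M0 stuck-at-0 is consistent with every test.

M0 stuck-at-0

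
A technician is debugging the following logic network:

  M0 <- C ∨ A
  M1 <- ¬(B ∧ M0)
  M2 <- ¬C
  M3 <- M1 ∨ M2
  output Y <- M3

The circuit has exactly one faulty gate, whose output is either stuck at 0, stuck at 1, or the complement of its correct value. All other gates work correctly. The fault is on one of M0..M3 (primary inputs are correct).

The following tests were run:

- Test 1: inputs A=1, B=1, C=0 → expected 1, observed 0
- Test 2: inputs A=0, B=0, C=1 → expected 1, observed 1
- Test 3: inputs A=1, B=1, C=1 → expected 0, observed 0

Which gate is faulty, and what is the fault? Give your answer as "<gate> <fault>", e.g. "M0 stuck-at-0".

M2 stuck-at-0

Fault-free values for test 1 (A=1, B=1, C=0): M0=1, M1=0, M2=1, M3=1, giving Y=1. Observed 0.
Test 1: faults giving observed 0 are {M2 stuck-at-0, M2 inverted output, M3 stuck-at-0, M3 inverted output}.
Test 2 (A=0, B=0, C=1): fault-free M0=1, M1=1, M2=0, M3=1 → 1; observed 1. Eliminates M3 stuck-at-0, M3 inverted output.
Test 3 (A=1, B=1, C=1): fault-free M0=1, M1=0, M2=0, M3=0 → 0; observed 0. Eliminates M2 inverted output.
Only M2 stuck-at-0 is consistent with every test.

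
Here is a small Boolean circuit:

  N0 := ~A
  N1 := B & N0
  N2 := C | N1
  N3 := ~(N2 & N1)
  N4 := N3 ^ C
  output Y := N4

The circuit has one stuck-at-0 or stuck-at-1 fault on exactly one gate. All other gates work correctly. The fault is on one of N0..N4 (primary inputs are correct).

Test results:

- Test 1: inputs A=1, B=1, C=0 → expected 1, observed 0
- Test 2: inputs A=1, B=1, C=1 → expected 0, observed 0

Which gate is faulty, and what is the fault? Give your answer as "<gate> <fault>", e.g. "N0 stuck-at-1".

N4 stuck-at-0

Fault-free values for test 1 (A=1, B=1, C=0): N0=0, N1=0, N2=0, N3=1, N4=1, giving Y=1. Observed 0.
Test 1: faults giving observed 0 are {N0 stuck-at-1, N1 stuck-at-1, N3 stuck-at-0, N4 stuck-at-0}.
Test 2 (A=1, B=1, C=1): fault-free N0=0, N1=0, N2=1, N3=1, N4=0 → 0; observed 0. Eliminates N0 stuck-at-1, N1 stuck-at-1, N3 stuck-at-0.
Only N4 stuck-at-0 is consistent with every test.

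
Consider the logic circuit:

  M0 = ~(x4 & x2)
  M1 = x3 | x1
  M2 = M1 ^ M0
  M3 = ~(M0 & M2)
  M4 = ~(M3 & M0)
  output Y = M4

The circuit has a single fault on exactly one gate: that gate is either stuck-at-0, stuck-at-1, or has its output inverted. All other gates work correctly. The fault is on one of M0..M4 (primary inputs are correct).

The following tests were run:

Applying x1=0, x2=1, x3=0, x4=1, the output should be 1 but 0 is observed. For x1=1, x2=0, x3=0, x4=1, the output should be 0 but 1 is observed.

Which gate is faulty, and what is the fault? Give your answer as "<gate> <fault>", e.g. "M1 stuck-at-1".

M4 inverted output

Fault-free values for test 1 (x1=0, x2=1, x3=0, x4=1): M0=0, M1=0, M2=0, M3=1, M4=1, giving Y=1. Observed 0.
Test 1: faults giving observed 0 are {M4 stuck-at-0, M4 inverted output}.
Test 2 (x1=1, x2=0, x3=0, x4=1): fault-free M0=1, M1=1, M2=0, M3=1, M4=0 → 0; observed 1. Eliminates M4 stuck-at-0.
Only M4 inverted output is consistent with every test.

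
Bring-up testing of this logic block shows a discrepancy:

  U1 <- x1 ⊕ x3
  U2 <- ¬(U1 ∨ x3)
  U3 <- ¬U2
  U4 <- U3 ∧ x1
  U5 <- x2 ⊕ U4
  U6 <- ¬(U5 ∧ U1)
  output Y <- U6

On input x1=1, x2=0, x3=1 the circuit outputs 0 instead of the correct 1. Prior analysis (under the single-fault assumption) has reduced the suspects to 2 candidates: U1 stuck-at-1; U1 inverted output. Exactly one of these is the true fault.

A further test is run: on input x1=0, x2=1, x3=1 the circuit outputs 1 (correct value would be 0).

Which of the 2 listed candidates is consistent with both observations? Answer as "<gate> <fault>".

U1 inverted output

Evaluate each candidate on input x1=0, x2=1, x3=1:
  U1 stuck-at-1: U1=1 [stuck-at-1], U2=0, U3=1, U4=0, U5=1, U6=0 → 0 — eliminated
  U1 inverted output: U1=0 [inverted output], U2=0, U3=1, U4=0, U5=1, U6=1 → 1 — matches
Only U1 inverted output reproduces the observed 1.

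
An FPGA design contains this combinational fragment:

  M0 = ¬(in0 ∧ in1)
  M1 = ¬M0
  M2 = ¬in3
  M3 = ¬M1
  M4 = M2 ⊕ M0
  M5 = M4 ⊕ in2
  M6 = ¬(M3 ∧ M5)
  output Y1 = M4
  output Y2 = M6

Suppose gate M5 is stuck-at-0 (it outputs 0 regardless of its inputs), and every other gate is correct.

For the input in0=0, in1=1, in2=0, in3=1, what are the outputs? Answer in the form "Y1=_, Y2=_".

Propagate with M5 forced: M0=1, M1=0, M2=0, M3=1, M4=1, M5=0 [stuck-at-0], M6=1.
So the outputs are Y1=1, Y2=1. (Without the fault they would be Y1=1, Y2=0.)

Y1=1, Y2=1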